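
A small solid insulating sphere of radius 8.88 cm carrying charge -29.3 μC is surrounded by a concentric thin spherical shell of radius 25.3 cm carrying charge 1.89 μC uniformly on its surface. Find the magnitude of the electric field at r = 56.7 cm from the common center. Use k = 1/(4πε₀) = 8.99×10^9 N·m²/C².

By spherical symmetry E is radial; choose a Gaussian sphere of radius r = 56.7 cm (r > 25.3 cm, enclosing both).
Q_enc = (-29.3 μC) + (1.89 μC) = -2.741×10^-5 C.
Applying ∮E·dA = Q_enc/ε₀ with Φ = E(4πr²):
E = k|Q_enc|/r² = (8.99×10^9)(2.741×10^-5)/(0.567)² = 7.66×10^5 N/C.

|E| = 7.66e5 V/m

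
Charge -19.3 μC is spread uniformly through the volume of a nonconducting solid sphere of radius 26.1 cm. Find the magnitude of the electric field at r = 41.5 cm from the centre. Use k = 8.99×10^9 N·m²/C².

1.01×10^6 N/C

By spherical symmetry E is radial; choose a Gaussian sphere of radius r = 41.5 cm (r > R, so the entire charge is enclosed).
Q_enc = -19.3 μC = -1.93×10^-5 C.
By Gauss's law, ∮E·dA = E·4πr² = Q_enc/ε₀.
E = k|Q_enc|/r² = (8.99×10^9)(1.93×10^-5)/(0.415)² = 1.01e6 N/C.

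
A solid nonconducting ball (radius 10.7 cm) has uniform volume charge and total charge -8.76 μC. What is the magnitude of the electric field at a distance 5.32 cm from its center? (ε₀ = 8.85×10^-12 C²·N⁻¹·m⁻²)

Take a concentric spherical Gaussian surface of radius r = 5.32 cm (r < R).
Only the charge within r is enclosed: Q_enc = Q·(r/R)³ = (-8.76 μC)·(5.32 cm/10.7 cm)³ = -1.077e-6 C.
Applying ∮E·dA = Q_enc/ε₀ with Φ = E(4πr²):
E = |Q_enc|/(4πε₀r²) = (1.077e-6)/(4π·8.85×10^-12·(0.0532)²) = 3.42×10^6 N/C.

E = 3.42×10^6 V/m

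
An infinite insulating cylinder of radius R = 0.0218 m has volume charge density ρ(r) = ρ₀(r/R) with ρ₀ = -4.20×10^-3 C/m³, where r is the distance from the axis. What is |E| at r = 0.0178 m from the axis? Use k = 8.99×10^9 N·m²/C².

By cylindrical symmetry E is radial; use a coaxial Gaussian cylinder of radius 0.0178 m and length L (r < R).
Integrating ρ over the cross-section to radius r: λ_enc = (2πρ₀/R) ∫₀^r r'^2 dr' = 2πρ₀ r^3/(3·R) = -2.276e-6 C/m.
Gauss's law: E·2πrL = λ_enc L/ε₀.
E = 2k|λ_enc|/r = 2(8.99×10^9)(2.276×10^-6)/(0.0178) = 2.30e6 N/C.

E = 2.30×10^6 V/m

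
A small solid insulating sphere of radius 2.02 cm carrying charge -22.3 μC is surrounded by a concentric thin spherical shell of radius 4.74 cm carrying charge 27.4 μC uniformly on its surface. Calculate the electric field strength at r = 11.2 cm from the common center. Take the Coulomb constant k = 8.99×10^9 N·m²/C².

By spherical symmetry E is radial; choose a Gaussian sphere of radius r = 11.2 cm (r > 4.74 cm, enclosing both).
Q_enc = (-22.3 μC) + (27.4 μC) = 5.10×10^-6 C.
By Gauss's law, ∮E·dA = E·4πr² = Q_enc/ε₀.
E = k|Q_enc|/r² = (8.99×10^9)(5.10×10^-6)/(0.112)² = 3.66×10^6 N/C.

3.66e6 N/C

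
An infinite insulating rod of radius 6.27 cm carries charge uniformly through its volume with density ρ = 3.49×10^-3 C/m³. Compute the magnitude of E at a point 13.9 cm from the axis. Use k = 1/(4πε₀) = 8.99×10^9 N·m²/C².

E ≈ 5.58e6 V/m

Take a coaxial cylindrical Gaussian surface of radius r = 13.9 cm and length L (r > 6.27 cm, full cross-section enclosed).
λ_enc = ρ·πR² = (3.49×10^-3)π(0.0627)² = 4.31×10^-5 C/m.
Applying ∮E·dA = Q_enc/ε₀ with the end caps contributing no flux:
E = 2k|λ_enc|/r = 2(8.99×10^9)(4.31×10^-5)/(0.139) = 5.58×10^6 N/C.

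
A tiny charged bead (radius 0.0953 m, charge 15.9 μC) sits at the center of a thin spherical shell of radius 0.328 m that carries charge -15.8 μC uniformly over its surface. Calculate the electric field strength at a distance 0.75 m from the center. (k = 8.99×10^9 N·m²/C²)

By spherical symmetry E is radial; choose a Gaussian sphere of radius r = 0.75 m (r > 0.328 m, enclosing both).
Q_enc = (15.9 μC) + (-15.8 μC) = 1.00×10^-7 C.
Since E is radial and uniform over the Gaussian sphere, Φ = E·4πr² = Q_enc/ε₀.
E = k|Q_enc|/r² = (8.99×10^9)(1.00×10^-7)/(0.75)² = 1.60×10^3 N/C.

E ≈ 1.60×10^3 N/C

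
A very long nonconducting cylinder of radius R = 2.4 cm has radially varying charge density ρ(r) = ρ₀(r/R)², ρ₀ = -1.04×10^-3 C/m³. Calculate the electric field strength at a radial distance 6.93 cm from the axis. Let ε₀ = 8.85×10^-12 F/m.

By cylindrical symmetry E is radial; use a coaxial Gaussian cylinder of radius 6.93 cm and length L (r > R, full charge per length enclosed).
λ_enc = 2π ∫₀^R ρ₀(r'/R)^2 r' dr' = 2πρ₀R²/4 = -9.41e-7 C/m.
Gauss's law: E·2πrL = λ_enc L/ε₀.
E = |λ_enc|/(2πε₀r) = (9.41e-7)/(2π·8.85×10^-12·0.0693) = 2.44e5 N/C.

E ≈ 2.44×10^5 N/C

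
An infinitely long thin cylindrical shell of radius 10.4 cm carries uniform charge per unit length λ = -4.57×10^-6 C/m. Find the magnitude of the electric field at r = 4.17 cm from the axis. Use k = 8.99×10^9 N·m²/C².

By cylindrical symmetry E is radial; use a coaxial Gaussian cylinder of radius 4.17 cm and length L (r < 10.4 cm, inside the shell).
No charge is enclosed, so Gauss's law gives E·2πrL = 0 ⇒ E = 0.

|E| = 0 V/m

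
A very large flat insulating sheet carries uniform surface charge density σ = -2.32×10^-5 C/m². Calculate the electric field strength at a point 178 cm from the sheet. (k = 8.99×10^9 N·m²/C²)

1.31×10^6 V/m

The symmetry is planar: E is normal to the sheet and the same magnitude on both sides. Take a pillbox straddling the sheet with end-cap area A.
Only the two end caps contribute flux: Φ = 2EA. With Q_enc = σA, Gauss's law gives E = |σ|/(2ε₀).
E = 2πk|σ| = 2π(8.99×10^9)(2.32×10^-5) = 1.31×10^6 N/C.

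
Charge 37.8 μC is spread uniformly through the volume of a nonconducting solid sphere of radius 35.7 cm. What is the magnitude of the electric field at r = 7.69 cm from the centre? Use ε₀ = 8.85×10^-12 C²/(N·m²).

Take a concentric spherical Gaussian surface of radius r = 7.69 cm (r < R).
For a uniform sphere the enclosed fraction is (r/R)³, so Q_enc = (37.8 μC)(0.0769/0.357)³ = 3.778×10^-7 C.
Applying ∮E·dA = Q_enc/ε₀ with Φ = E(4πr²):
E = |Q_enc|/(4πε₀r²) = (3.778×10^-7)/(4π·8.85×10^-12·(0.0769)²) = 5.74×10^5 N/C.

E ≈ 5.74×10^5 N/C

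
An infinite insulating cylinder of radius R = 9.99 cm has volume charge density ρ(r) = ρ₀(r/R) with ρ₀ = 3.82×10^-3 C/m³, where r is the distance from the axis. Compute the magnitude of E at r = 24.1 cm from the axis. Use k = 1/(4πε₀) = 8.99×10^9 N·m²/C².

Coaxial Gaussian cylinder, radius r = 24.1 cm, length L (r > R, full charge per length enclosed).
λ_enc = 2π ∫₀^R ρ₀(r'/R)^1 r' dr' = 2πρ₀R²/3 = 7.985e-5 C/m.
Applying ∮E·dA = Q_enc/ε₀ with the end caps contributing no flux:
E = 2k|λ_enc|/r = 2(8.99×10^9)(7.985e-5)/(0.241) = 5.96×10^6 N/C.

E ≈ 5.96×10^6 N/C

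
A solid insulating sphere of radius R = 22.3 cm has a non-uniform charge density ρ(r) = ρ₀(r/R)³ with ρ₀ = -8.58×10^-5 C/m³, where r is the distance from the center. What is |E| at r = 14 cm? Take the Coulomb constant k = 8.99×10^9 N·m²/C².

By spherical symmetry E is radial; choose a Gaussian sphere of radius r = 14 cm (r < R).
Integrate the density: Q_enc = 4π ∫₀^r ρ₀(r'/R)^3 r'² dr' = 4πρ₀ r^6/(6·R³) = -1.22×10^-7 C.
By Gauss's law, ∮E·dA = E·4πr² = Q_enc/ε₀.
E = k|Q_enc|/r² = (8.99×10^9)(1.22×10^-7)/(0.14)² = 5.60×10^4 N/C.

|E| ≈ 5.60e4 V/m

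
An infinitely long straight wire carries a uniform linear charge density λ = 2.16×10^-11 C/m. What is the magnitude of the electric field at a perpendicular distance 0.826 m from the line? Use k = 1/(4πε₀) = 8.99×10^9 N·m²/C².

By cylindrical symmetry E is radial; use a coaxial Gaussian cylinder of radius 0.826 m and length L.
Q_enc = λL, so λ_enc = 2.16×10^-11 C/m.
Gauss's law: E·2πrL = λ_enc L/ε₀.
E = 2k|λ_enc|/r = 2(8.99×10^9)(2.16×10^-11)/(0.826) = 0.47 N/C.

E ≈ 0.47 N/C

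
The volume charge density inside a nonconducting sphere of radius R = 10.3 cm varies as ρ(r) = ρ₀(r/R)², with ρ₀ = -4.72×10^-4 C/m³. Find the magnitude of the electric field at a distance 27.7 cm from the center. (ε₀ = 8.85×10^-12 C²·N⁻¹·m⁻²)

Take a concentric spherical Gaussian surface of radius r = 27.7 cm (r > R, all charge enclosed).
Q_enc = 4π ∫₀^R ρ₀(r'/R)^2 r'² dr' = 4πρ₀R³/5 = -1.296×10^-6 C.
Since E is radial and uniform over the Gaussian sphere, Φ = E·4πr² = Q_enc/ε₀.
E = |Q_enc|/(4πε₀r²) = (1.296×10^-6)/(4π·8.85×10^-12·(0.277)²) = 1.52×10^5 N/C.

1.52e5 V/m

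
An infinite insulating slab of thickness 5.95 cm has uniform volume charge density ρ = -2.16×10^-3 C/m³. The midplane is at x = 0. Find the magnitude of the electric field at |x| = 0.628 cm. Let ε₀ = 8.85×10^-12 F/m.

By symmetry E is perpendicular to the slab. A Gaussian pillbox from −0.628 cm to +0.628 cm (face area A) lies entirely within the slab.
Q_enc = ρ·(2x)·A and flux = 2EA, so 2EA = 2ρxA/ε₀ ⇒ E = |ρ|x/ε₀.
E = (2.16e-3)(0.00628)/(8.85×10^-12) = 1.53×10^6 N/C.

E ≈ 1.53×10^6 N/C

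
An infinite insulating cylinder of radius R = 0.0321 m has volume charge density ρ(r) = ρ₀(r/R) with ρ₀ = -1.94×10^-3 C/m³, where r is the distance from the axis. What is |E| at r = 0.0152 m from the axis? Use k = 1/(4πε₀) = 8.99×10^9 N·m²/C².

Choose a coaxial cylinder of radius r = 0.0152 m (arbitrary length L) as the Gaussian surface (r < R).
λ_enc = ∫₀^r ρ(r')·2πr' dr' = (2πρ₀/R)·r^3/3 = -4.445×10^-7 C/m.
Since E is radial and uniform over the curved surface, Φ = E·2πrL = Q_enc/ε₀ = λ_enc L/ε₀.
E = 2k|λ_enc|/r = 2(8.99×10^9)(4.445e-7)/(0.0152) = 5.26e5 N/C.

|E| ≈ 5.26×10^5 N/C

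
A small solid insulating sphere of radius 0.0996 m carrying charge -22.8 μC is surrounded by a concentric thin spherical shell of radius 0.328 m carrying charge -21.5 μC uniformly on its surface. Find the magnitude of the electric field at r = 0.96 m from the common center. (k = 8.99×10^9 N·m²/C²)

Take a concentric spherical Gaussian surface of radius r = 0.96 m (r > 0.328 m, enclosing both).
Q_enc = (-22.8 μC) + (-21.5 μC) = -4.43e-5 C.
By Gauss's law, ∮E·dA = E·4πr² = Q_enc/ε₀.
E = k|Q_enc|/r² = (8.99×10^9)(4.43×10^-5)/(0.96)² = 4.32×10^5 N/C.

E ≈ 4.32×10^5 N/C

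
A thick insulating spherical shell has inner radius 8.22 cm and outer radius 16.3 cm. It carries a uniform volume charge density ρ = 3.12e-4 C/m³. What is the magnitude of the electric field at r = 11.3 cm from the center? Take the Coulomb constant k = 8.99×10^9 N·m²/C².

E = 8.17×10^5 N/C

By spherical symmetry E is radial; choose a Gaussian sphere of radius r = 11.3 cm (within the shell material, 8.22 cm < r < 16.3 cm).
Only the shell between 8.22 cm and r is enclosed: Q_enc = ρ·(4π/3)(r³ − a³) = (3.12×10^-4)·(4π/3)·((0.113)³ − (0.0822)³) = 1.16×10^-6 C.
Since E is radial and uniform over the Gaussian sphere, Φ = E·4πr² = Q_enc/ε₀.
E = k|Q_enc|/r² = (8.99×10^9)(1.16×10^-6)/(0.113)² = 8.17×10^5 N/C.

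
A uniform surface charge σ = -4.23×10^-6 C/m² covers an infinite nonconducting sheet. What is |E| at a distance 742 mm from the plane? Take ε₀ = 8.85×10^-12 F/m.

Choose a cylindrical pillbox piercing the sheet, end faces (area A) parallel to it.
Flux Φ = 2EA and Q_enc = σA, so 2EA = σA/ε₀ ⇒ E = |σ|/(2ε₀), independent of distance.
E = |σ|/(2ε₀) = (4.23×10^-6)/(2·8.85×10^-12) = 2.39e5 N/C.

E = 2.39e5 N/C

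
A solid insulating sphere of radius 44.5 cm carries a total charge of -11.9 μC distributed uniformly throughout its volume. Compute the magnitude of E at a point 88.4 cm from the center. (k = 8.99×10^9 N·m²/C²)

Use a concentric Gaussian sphere at r = 88.4 cm (r > R, so the entire charge is enclosed).
Q_enc = -11.9 μC = -1.19×10^-5 C.
Gauss's law: E·4πr² = Q_enc/ε₀.
E = k|Q_enc|/r² = (8.99×10^9)(1.19×10^-5)/(0.884)² = 1.37e5 N/C.

E = 1.37×10^5 N/C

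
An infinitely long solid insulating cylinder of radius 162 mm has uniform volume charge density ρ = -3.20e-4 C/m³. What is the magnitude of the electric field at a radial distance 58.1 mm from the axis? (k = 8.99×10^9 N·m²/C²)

|E| ≈ 1.05×10^6 N/C

Choose a coaxial cylinder of radius r = 58.1 mm (arbitrary length L) as the Gaussian surface (r < R).
Enclosed charge per unit length: λ_enc = ρ·πr² = (-3.20e-4)π(0.0581)² = -3.394×10^-6 C/m.
Since E is radial and uniform over the curved surface, Φ = E·2πrL = Q_enc/ε₀ = λ_enc L/ε₀.
E = 2k|λ_enc|/r = 2(8.99×10^9)(3.394×10^-6)/(0.0581) = 1.05×10^6 N/C.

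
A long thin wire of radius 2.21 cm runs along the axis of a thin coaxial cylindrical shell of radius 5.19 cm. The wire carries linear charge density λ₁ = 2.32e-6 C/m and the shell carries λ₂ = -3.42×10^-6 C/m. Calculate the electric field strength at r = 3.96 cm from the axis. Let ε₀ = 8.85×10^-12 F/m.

Choose a coaxial cylinder of radius r = 3.96 cm (arbitrary length L) as the Gaussian surface (between the conductors, 2.21 cm < r < 5.19 cm).
Only the inner wire is enclosed; the outer shell contributes nothing inside itself. λ_enc = λ₁ = 2.32×10^-6 C/m.
Applying ∮E·dA = Q_enc/ε₀ with the end caps contributing no flux:
E = |λ_enc|/(2πε₀r) = (2.32×10^-6)/(2π·8.85×10^-12·0.0396) = 1.05×10^6 N/C.

E = 1.05×10^6 N/C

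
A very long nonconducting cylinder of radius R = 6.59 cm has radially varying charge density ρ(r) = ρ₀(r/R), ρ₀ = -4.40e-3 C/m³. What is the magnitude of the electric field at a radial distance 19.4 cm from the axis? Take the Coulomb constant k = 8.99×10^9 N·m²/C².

|E| ≈ 3.71×10^6 V/m

Coaxial Gaussian cylinder, radius r = 19.4 cm, length L (r > R, full charge per length enclosed).
λ_enc = 2π ∫₀^R ρ₀(r'/R)^1 r' dr' = 2πρ₀R²/3 = -4.002e-5 C/m.
By Gauss's law (flux through the curved wall only), E·2πrL = λ_enc L/ε₀.
E = 2k|λ_enc|/r = 2(8.99×10^9)(4.002e-5)/(0.194) = 3.71×10^6 N/C.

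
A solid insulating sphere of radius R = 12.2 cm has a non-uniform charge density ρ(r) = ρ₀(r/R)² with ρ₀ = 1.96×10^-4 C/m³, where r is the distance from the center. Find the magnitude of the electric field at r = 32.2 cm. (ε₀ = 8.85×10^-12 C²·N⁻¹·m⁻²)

|E| ≈ 7.76×10^4 N/C

Symmetry ⇒ E = E(r) r̂. Gaussian sphere of radius r = 32.2 cm (r > R, all charge enclosed).
Q_enc = 4π ∫₀^R ρ₀(r'/R)^2 r'² dr' = 4πρ₀R³/5 = 8.945e-7 C.
Gauss's law: E·4πr² = Q_enc/ε₀.
E = |Q_enc|/(4πε₀r²) = (8.945e-7)/(4π·8.85×10^-12·(0.322)²) = 7.76×10^4 N/C.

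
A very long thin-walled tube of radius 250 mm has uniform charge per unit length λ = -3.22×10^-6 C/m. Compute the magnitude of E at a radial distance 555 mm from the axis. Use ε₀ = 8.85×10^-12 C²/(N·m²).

|E| ≈ 1.04e5 V/m

Coaxial Gaussian cylinder, radius r = 555 mm, length L (r > 250 mm).
The full line charge is enclosed: λ_enc = -3.22×10^-6 C/m.
Since E is radial and uniform over the curved surface, Φ = E·2πrL = Q_enc/ε₀ = λ_enc L/ε₀.
E = |λ_enc|/(2πε₀r) = (3.22×10^-6)/(2π·8.85×10^-12·0.555) = 1.04×10^5 N/C.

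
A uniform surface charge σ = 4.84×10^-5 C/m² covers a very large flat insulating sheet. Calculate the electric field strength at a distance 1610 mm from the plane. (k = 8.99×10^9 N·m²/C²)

2.73×10^6 N/C

The symmetry is planar: E is normal to the sheet and the same magnitude on both sides. Take a pillbox straddling the sheet with end-cap area A.
Only the two end caps contribute flux: Φ = 2EA. With Q_enc = σA, Gauss's law gives E = |σ|/(2ε₀).
E = 2πk|σ| = 2π(8.99×10^9)(4.84e-5) = 2.73×10^6 N/C.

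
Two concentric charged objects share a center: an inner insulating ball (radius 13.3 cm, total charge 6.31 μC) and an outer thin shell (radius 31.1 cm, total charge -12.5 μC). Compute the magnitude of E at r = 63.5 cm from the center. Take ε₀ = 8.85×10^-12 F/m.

E = 1.38e5 N/C

Take a concentric spherical Gaussian surface of radius r = 63.5 cm (r > 31.1 cm, enclosing both).
Q_enc = (6.31 μC) + (-12.5 μC) = -6.19e-6 C.
Since E is radial and uniform over the Gaussian sphere, Φ = E·4πr² = Q_enc/ε₀.
E = |Q_enc|/(4πε₀r²) = (6.19×10^-6)/(4π·8.85×10^-12·(0.635)²) = 1.38×10^5 N/C.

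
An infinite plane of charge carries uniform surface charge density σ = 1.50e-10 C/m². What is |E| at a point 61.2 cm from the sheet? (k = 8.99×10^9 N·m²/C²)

|E| = 8.47 N/C

The symmetry is planar: E is normal to the sheet and the same magnitude on both sides. Take a pillbox straddling the sheet with end-cap area A.
Flux Φ = 2EA and Q_enc = σA, so 2EA = σA/ε₀ ⇒ E = |σ|/(2ε₀), independent of distance.
E = 2πk|σ| = 2π(8.99×10^9)(1.50×10^-10) = 8.47 N/C.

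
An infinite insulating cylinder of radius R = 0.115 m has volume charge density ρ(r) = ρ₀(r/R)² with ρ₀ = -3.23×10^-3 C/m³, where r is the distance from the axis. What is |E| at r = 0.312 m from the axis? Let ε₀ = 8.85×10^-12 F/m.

E = 3.87×10^6 V/m

Take a coaxial cylindrical Gaussian surface of radius r = 0.312 m and length L (r > R, full charge per length enclosed).
λ_enc = 2π ∫₀^R ρ₀(r'/R)^2 r' dr' = 2πρ₀R²/4 = -6.71×10^-5 C/m.
By Gauss's law (flux through the curved wall only), E·2πrL = λ_enc L/ε₀.
E = |λ_enc|/(2πε₀r) = (6.71×10^-5)/(2π·8.85×10^-12·0.312) = 3.87×10^6 N/C.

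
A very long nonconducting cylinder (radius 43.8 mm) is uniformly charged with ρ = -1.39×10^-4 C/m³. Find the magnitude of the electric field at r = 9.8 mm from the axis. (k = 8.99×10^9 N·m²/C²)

7.69×10^4 N/C

By cylindrical symmetry E is radial; use a coaxial Gaussian cylinder of radius 9.8 mm and length L (r < R).
Enclosed charge per unit length: λ_enc = ρ·πr² = (-1.39e-4)π(0.0098)² = -4.194×10^-8 C/m.
Applying ∮E·dA = Q_enc/ε₀ with the end caps contributing no flux:
E = 2k|λ_enc|/r = 2(8.99×10^9)(4.194e-8)/(0.0098) = 7.69×10^4 N/C.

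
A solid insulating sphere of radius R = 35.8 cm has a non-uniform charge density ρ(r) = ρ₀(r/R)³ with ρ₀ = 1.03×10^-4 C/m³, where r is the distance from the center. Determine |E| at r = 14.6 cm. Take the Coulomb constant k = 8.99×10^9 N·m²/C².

Use a concentric Gaussian sphere at r = 14.6 cm (r < R).
Q_enc = ∫₀^r ρ(r')·4πr'² dr' = (4πρ₀/R³) ∫₀^r r'^5 dr' = 4πρ₀ r^6/(6·R³) = 4.554e-8 C.
Applying ∮E·dA = Q_enc/ε₀ with Φ = E(4πr²):
E = k|Q_enc|/r² = (8.99×10^9)(4.554×10^-8)/(0.146)² = 1.92×10^4 N/C.

E ≈ 1.92×10^4 N/C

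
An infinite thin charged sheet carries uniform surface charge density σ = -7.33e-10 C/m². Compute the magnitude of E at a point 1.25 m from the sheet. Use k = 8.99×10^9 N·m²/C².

E = 41.4 N/C

Choose a cylindrical pillbox piercing the sheet, end faces (area A) parallel to it.
Flux Φ = 2EA and Q_enc = σA, so 2EA = σA/ε₀ ⇒ E = |σ|/(2ε₀), independent of distance.
E = 2πk|σ| = 2π(8.99×10^9)(7.33×10^-10) = 41.4 N/C.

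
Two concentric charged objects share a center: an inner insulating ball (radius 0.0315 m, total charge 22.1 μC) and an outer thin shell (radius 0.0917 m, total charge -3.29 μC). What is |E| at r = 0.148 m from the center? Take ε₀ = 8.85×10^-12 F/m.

Take a concentric spherical Gaussian surface of radius r = 0.148 m (r > 0.0917 m, enclosing both).
Q_enc = (22.1 μC) + (-3.29 μC) = 1.881e-5 C.
Gauss's law: E·4πr² = Q_enc/ε₀.
E = |Q_enc|/(4πε₀r²) = (1.881×10^-5)/(4π·8.85×10^-12·(0.148)²) = 7.72e6 N/C.

E = 7.72e6 N/C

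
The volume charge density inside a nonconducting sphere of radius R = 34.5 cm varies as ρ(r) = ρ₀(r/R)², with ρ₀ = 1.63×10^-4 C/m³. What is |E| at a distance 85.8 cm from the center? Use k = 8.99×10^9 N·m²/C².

|E| = 2.05×10^5 N/C

Symmetry ⇒ E = E(r) r̂. Gaussian sphere of radius r = 85.8 cm (r > R, all charge enclosed).
Q_enc = 4π ∫₀^R ρ₀(r'/R)^2 r'² dr' = 4πρ₀R³/5 = 1.682e-5 C.
By Gauss's law, ∮E·dA = E·4πr² = Q_enc/ε₀.
E = k|Q_enc|/r² = (8.99×10^9)(1.682×10^-5)/(0.858)² = 2.05e5 N/C.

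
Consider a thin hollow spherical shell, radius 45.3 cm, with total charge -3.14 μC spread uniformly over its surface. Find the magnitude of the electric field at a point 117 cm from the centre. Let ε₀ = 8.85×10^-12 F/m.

E = 2.06×10^4 V/m

Symmetry ⇒ E = E(r) r̂. Gaussian sphere of radius r = 117 cm (r > 45.3 cm).
The entire shell is enclosed: Q_enc = -3.14e-6 C.
Applying ∮E·dA = Q_enc/ε₀ with Φ = E(4πr²):
E = |Q_enc|/(4πε₀r²) = (3.14×10^-6)/(4π·8.85×10^-12·(1.17)²) = 2.06×10^4 N/C.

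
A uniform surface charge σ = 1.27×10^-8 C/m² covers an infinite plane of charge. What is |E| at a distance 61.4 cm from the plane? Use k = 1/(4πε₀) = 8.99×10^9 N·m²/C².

Choose a cylindrical pillbox piercing the sheet, end faces (area A) parallel to it.
Only the two end caps contribute flux: Φ = 2EA. With Q_enc = σA, Gauss's law gives E = |σ|/(2ε₀).
E = 2πk|σ| = 2π(8.99×10^9)(1.27×10^-8) = 717 N/C.

|E| ≈ 717 V/m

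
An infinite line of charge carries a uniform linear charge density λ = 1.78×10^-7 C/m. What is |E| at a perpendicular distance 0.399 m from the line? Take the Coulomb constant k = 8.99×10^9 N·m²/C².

Coaxial Gaussian cylinder, radius r = 0.399 m, length L.
Q_enc = λL, so λ_enc = 1.78×10^-7 C/m.
Since E is radial and uniform over the curved surface, Φ = E·2πrL = Q_enc/ε₀ = λ_enc L/ε₀.
E = 2k|λ_enc|/r = 2(8.99×10^9)(1.78×10^-7)/(0.399) = 8.02×10^3 N/C.

8.02×10^3 N/C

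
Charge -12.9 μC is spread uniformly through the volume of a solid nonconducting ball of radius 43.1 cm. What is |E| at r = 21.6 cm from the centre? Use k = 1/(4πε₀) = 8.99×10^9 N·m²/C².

|E| = 3.13e5 N/C

Take a concentric spherical Gaussian surface of radius r = 21.6 cm (r < R).
Only the charge within r is enclosed: Q_enc = Q·(r/R)³ = (-12.9 μC)·(21.6 cm/43.1 cm)³ = -1.624×10^-6 C.
Applying ∮E·dA = Q_enc/ε₀ with Φ = E(4πr²):
E = k|Q_enc|/r² = (8.99×10^9)(1.624×10^-6)/(0.216)² = 3.13e5 N/C.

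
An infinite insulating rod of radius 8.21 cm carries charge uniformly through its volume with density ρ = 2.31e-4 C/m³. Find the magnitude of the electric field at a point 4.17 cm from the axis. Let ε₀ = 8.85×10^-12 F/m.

E ≈ 5.44×10^5 N/C

Coaxial Gaussian cylinder, radius r = 4.17 cm, length L (r < R).
Charge inside radius r per length L is ρ·πr²·L, so λ_enc = ρπr² = 1.262e-6 C/m.
Since E is radial and uniform over the curved surface, Φ = E·2πrL = Q_enc/ε₀ = λ_enc L/ε₀.
E = |λ_enc|/(2πε₀r) = (1.262e-6)/(2π·8.85×10^-12·0.0417) = 5.44×10^5 N/C.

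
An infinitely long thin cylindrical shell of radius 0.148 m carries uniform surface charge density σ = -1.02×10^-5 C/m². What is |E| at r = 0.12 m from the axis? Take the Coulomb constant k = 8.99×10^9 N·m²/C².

|E| = 0 V/m

Take a coaxial cylindrical Gaussian surface of radius r = 0.12 m and length L (r < 0.148 m, inside the shell).
All the surface charge lies outside this cylinder: Q_enc = 0, hence E = 0.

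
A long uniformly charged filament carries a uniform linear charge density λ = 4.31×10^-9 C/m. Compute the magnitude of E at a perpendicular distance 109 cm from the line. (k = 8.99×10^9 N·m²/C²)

E = 71.1 V/m

Coaxial Gaussian cylinder, radius r = 109 cm, length L.
Q_enc = λL, so λ_enc = 4.31×10^-9 C/m.
By Gauss's law (flux through the curved wall only), E·2πrL = λ_enc L/ε₀.
E = 2k|λ_enc|/r = 2(8.99×10^9)(4.31×10^-9)/(1.09) = 71.1 N/C.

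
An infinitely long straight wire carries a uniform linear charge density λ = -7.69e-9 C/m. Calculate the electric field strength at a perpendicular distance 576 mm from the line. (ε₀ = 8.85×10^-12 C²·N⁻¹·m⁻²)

E = 240 V/m

By cylindrical symmetry E is radial; use a coaxial Gaussian cylinder of radius 576 mm and length L.
Q_enc = λL, so λ_enc = -7.69e-9 C/m.
By Gauss's law (flux through the curved wall only), E·2πrL = λ_enc L/ε₀.
E = |λ_enc|/(2πε₀r) = (7.69×10^-9)/(2π·8.85×10^-12·0.576) = 240 N/C.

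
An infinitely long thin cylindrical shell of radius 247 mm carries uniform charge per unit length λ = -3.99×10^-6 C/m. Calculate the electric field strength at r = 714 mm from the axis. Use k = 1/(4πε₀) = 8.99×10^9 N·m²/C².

|E| ≈ 1.00×10^5 N/C

Coaxial Gaussian cylinder, radius r = 714 mm, length L (r > 247 mm).
The full line charge is enclosed: λ_enc = -3.99e-6 C/m.
Since E is radial and uniform over the curved surface, Φ = E·2πrL = Q_enc/ε₀ = λ_enc L/ε₀.
E = 2k|λ_enc|/r = 2(8.99×10^9)(3.99×10^-6)/(0.714) = 1.00×10^5 N/C.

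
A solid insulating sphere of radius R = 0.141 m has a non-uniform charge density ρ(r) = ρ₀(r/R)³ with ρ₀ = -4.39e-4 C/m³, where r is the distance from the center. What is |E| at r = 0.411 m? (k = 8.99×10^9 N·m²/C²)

By spherical symmetry E is radial; choose a Gaussian sphere of radius r = 0.411 m (r > R, all charge enclosed).
Q_enc = 4π ∫₀^R ρ₀(r'/R)^3 r'² dr' = 4πρ₀R³/6 = -2.577×10^-6 C.
Applying ∮E·dA = Q_enc/ε₀ with Φ = E(4πr²):
E = k|Q_enc|/r² = (8.99×10^9)(2.577e-6)/(0.411)² = 1.37×10^5 N/C.

|E| ≈ 1.37×10^5 V/m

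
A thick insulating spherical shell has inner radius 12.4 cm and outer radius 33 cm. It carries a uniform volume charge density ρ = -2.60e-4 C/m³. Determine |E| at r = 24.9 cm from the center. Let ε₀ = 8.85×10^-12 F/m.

Symmetry ⇒ E = E(r) r̂. Gaussian sphere of radius r = 24.9 cm (within the shell material, 12.4 cm < r < 33 cm).
Enclosed charge is the volume from a to r: Q_enc = (4π/3)ρ(r³ − a³) = -1.474e-5 C.
Applying ∮E·dA = Q_enc/ε₀ with Φ = E(4πr²):
E = |Q_enc|/(4πε₀r²) = (1.474×10^-5)/(4π·8.85×10^-12·(0.249)²) = 2.14e6 N/C.

|E| ≈ 2.14×10^6 V/m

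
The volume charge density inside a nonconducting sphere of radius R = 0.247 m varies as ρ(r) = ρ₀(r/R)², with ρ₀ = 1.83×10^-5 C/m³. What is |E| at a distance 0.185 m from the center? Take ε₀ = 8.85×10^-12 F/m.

Use a concentric Gaussian sphere at r = 0.185 m (r < R).
Q_enc = ∫₀^r ρ(r')·4πr'² dr' = (4πρ₀/R²) ∫₀^r r'^4 dr' = 4πρ₀ r^5/(5·R²) = 1.634×10^-7 C.
Gauss's law: E·4πr² = Q_enc/ε₀.
E = |Q_enc|/(4πε₀r²) = (1.634e-7)/(4π·8.85×10^-12·(0.185)²) = 4.29×10^4 N/C.

4.29×10^4 V/m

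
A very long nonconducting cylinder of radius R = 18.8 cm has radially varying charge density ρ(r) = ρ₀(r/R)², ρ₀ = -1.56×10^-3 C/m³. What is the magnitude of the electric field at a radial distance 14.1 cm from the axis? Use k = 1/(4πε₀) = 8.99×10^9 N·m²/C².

By cylindrical symmetry E is radial; use a coaxial Gaussian cylinder of radius 14.1 cm and length L (r < R).
Integrating ρ over the cross-section to radius r: λ_enc = (2πρ₀/R²) ∫₀^r r'^3 dr' = 2πρ₀ r^4/(4·R²) = -2.74e-5 C/m.
By Gauss's law (flux through the curved wall only), E·2πrL = λ_enc L/ε₀.
E = 2k|λ_enc|/r = 2(8.99×10^9)(2.74e-5)/(0.141) = 3.49×10^6 N/C.

|E| ≈ 3.49e6 N/C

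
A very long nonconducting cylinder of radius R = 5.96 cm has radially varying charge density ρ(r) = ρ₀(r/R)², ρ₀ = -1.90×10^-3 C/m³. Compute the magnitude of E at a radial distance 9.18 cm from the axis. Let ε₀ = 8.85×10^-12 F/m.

|E| ≈ 2.08×10^6 V/m

Choose a coaxial cylinder of radius r = 9.18 cm (arbitrary length L) as the Gaussian surface (r > R, full charge per length enclosed).
λ_enc = 2π ∫₀^R ρ₀(r'/R)^2 r' dr' = 2πρ₀R²/4 = -1.06×10^-5 C/m.
By Gauss's law (flux through the curved wall only), E·2πrL = λ_enc L/ε₀.
E = |λ_enc|/(2πε₀r) = (1.06e-5)/(2π·8.85×10^-12·0.0918) = 2.08×10^6 N/C.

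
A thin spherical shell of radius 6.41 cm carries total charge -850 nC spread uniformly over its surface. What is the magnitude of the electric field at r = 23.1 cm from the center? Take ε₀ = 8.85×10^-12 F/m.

Take a concentric spherical Gaussian surface of radius r = 23.1 cm (r > 6.41 cm).
The entire shell is enclosed: Q_enc = -8.50×10^-7 C.
Gauss's law: E·4πr² = Q_enc/ε₀.
E = |Q_enc|/(4πε₀r²) = (8.50×10^-7)/(4π·8.85×10^-12·(0.231)²) = 1.43×10^5 N/C.

E = 1.43×10^5 N/C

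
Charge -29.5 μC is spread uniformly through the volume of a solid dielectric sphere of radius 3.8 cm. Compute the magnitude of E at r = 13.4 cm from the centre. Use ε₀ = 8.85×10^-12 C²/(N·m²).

E = 1.48×10^7 N/C

By spherical symmetry E is radial; choose a Gaussian sphere of radius r = 13.4 cm (r > R, so the entire charge is enclosed).
Q_enc = -29.5 μC = -2.95×10^-5 C.
By Gauss's law, ∮E·dA = E·4πr² = Q_enc/ε₀.
E = |Q_enc|/(4πε₀r²) = (2.95e-5)/(4π·8.85×10^-12·(0.134)²) = 1.48×10^7 N/C.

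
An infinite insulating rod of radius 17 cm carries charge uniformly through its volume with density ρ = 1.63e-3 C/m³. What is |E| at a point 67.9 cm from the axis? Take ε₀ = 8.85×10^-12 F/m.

E = 3.92e6 N/C

Take a coaxial cylindrical Gaussian surface of radius r = 67.9 cm and length L (r > 17 cm, full cross-section enclosed).
λ_enc = ρ·πR² = (1.63×10^-3)π(0.17)² = 1.48e-4 C/m.
By Gauss's law (flux through the curved wall only), E·2πrL = λ_enc L/ε₀.
E = |λ_enc|/(2πε₀r) = (1.48×10^-4)/(2π·8.85×10^-12·0.679) = 3.92×10^6 N/C.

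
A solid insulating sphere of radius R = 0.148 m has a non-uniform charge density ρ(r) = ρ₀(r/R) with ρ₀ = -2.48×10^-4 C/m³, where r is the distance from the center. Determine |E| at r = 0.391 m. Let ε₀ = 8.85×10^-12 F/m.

E ≈ 1.49e5 N/C

Use a concentric Gaussian sphere at r = 0.391 m (r > R, all charge enclosed).
Q_enc = 4π ∫₀^R ρ₀(r'/R)^1 r'² dr' = 4πρ₀R³/4 = -2.526e-6 C.
Gauss's law: E·4πr² = Q_enc/ε₀.
E = |Q_enc|/(4πε₀r²) = (2.526×10^-6)/(4π·8.85×10^-12·(0.391)²) = 1.49×10^5 N/C.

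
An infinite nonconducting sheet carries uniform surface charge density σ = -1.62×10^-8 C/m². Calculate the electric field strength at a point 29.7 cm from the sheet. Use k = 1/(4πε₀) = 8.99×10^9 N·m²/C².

By planar symmetry E is perpendicular to the sheet and uniform; use a Gaussian pillbox with flat faces of area A on each side of the sheet.
Only the two end caps contribute flux: Φ = 2EA. With Q_enc = σA, Gauss's law gives E = |σ|/(2ε₀).
E = 2πk|σ| = 2π(8.99×10^9)(1.62×10^-8) = 915 N/C.

|E| = 915 N/C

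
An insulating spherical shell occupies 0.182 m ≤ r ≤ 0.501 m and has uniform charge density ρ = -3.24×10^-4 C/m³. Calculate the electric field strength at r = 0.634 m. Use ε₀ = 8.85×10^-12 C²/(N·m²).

|E| = 3.63e6 V/m

Symmetry ⇒ E = E(r) r̂. Gaussian sphere of radius r = 0.634 m (r > 0.501 m, enclosing the whole shell).
Q_enc = ρ·(4π/3)(b³ − a³) = (-3.24×10^-4)·(4π/3)·((0.501)³ − (0.182)³) = -1.625×10^-4 C.
By Gauss's law, ∮E·dA = E·4πr² = Q_enc/ε₀.
E = |Q_enc|/(4πε₀r²) = (1.625×10^-4)/(4π·8.85×10^-12·(0.634)²) = 3.63×10^6 N/C.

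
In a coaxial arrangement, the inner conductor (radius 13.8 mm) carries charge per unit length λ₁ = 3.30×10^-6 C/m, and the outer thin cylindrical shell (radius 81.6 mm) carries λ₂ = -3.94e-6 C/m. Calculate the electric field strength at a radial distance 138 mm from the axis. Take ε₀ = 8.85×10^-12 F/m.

E ≈ 8.34e4 V/m

Coaxial Gaussian cylinder, radius r = 138 mm, length L (r > 81.6 mm, enclosing both).
λ_enc = λ₁ + λ₂ = (3.30×10^-6) + (-3.94×10^-6) = -6.40×10^-7 C/m.
Applying ∮E·dA = Q_enc/ε₀ with the end caps contributing no flux:
E = |λ_enc|/(2πε₀r) = (6.40×10^-7)/(2π·8.85×10^-12·0.138) = 8.34e4 N/C.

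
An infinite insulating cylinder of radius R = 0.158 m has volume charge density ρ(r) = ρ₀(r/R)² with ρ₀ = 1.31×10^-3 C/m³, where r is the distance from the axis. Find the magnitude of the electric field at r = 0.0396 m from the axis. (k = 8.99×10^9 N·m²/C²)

|E| ≈ 9.20×10^4 N/C

Coaxial Gaussian cylinder, radius r = 0.0396 m, length L (r < R).
λ_enc = ∫₀^r ρ(r')·2πr' dr' = (2πρ₀/R²)·r^4/4 = 2.027×10^-7 C/m.
Gauss's law: E·2πrL = λ_enc L/ε₀.
E = 2k|λ_enc|/r = 2(8.99×10^9)(2.027×10^-7)/(0.0396) = 9.20×10^4 N/C.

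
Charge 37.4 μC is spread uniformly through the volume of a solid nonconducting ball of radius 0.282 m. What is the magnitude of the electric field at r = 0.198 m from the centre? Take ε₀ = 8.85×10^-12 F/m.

Take a concentric spherical Gaussian surface of radius r = 0.198 m (r < R).
For a uniform sphere the enclosed fraction is (r/R)³, so Q_enc = (37.4 μC)(0.198/0.282)³ = 1.295e-5 C.
Since E is radial and uniform over the Gaussian sphere, Φ = E·4πr² = Q_enc/ε₀.
E = |Q_enc|/(4πε₀r²) = (1.295×10^-5)/(4π·8.85×10^-12·(0.198)²) = 2.97e6 N/C.

2.97×10^6 V/m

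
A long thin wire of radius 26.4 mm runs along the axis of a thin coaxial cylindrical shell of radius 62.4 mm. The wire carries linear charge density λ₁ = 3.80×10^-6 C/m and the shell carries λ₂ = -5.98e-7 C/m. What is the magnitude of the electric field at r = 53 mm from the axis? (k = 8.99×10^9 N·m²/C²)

1.29e6 V/m

Choose a coaxial cylinder of radius r = 53 mm (arbitrary length L) as the Gaussian surface (between the conductors, 26.4 mm < r < 62.4 mm).
The shell at 62.4 mm lies outside the Gaussian surface, so λ_enc = λ₁ = 3.80e-6 C/m.
Since E is radial and uniform over the curved surface, Φ = E·2πrL = Q_enc/ε₀ = λ_enc L/ε₀.
E = 2k|λ_enc|/r = 2(8.99×10^9)(3.80e-6)/(0.053) = 1.29×10^6 N/C.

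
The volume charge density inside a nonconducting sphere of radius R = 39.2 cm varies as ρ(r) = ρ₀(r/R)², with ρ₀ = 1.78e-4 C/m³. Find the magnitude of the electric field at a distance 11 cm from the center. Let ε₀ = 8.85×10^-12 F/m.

E ≈ 3.48×10^4 V/m

Use a concentric Gaussian sphere at r = 11 cm (r < R).
Integrate the density: Q_enc = 4π ∫₀^r ρ₀(r'/R)^2 r'² dr' = 4πρ₀ r^5/(5·R²) = 4.689e-8 C.
Applying ∮E·dA = Q_enc/ε₀ with Φ = E(4πr²):
E = |Q_enc|/(4πε₀r²) = (4.689e-8)/(4π·8.85×10^-12·(0.11)²) = 3.48e4 N/C.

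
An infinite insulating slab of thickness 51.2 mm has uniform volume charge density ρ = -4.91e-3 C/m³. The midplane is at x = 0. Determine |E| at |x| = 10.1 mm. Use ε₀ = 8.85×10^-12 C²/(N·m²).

E = 5.60×10^6 N/C

By symmetry E is perpendicular to the slab. A Gaussian pillbox from −10.1 mm to +10.1 mm (face area A) lies entirely within the slab.
Q_enc = ρ·(2x)·A and flux = 2EA, so 2EA = 2ρxA/ε₀ ⇒ E = |ρ|x/ε₀.
E = (4.91×10^-3)(0.0101)/(8.85×10^-12) = 5.60×10^6 N/C.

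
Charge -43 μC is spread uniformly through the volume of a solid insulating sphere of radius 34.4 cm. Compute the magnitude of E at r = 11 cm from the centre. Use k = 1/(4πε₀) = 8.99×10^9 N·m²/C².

E = 1.04×10^6 V/m

Take a concentric spherical Gaussian surface of radius r = 11 cm (r < R).
For a uniform sphere the enclosed fraction is (r/R)³, so Q_enc = (-43 μC)(0.11/0.344)³ = -1.406e-6 C.
Since E is radial and uniform over the Gaussian sphere, Φ = E·4πr² = Q_enc/ε₀.
E = k|Q_enc|/r² = (8.99×10^9)(1.406×10^-6)/(0.11)² = 1.04e6 N/C.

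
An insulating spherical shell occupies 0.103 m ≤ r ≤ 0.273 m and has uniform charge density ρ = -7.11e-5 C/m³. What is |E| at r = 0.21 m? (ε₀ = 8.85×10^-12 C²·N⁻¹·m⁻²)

Use a concentric Gaussian sphere at r = 0.21 m (within the shell material, 0.103 m < r < 0.273 m).
Enclosed charge is the volume from a to r: Q_enc = (4π/3)ρ(r³ − a³) = -2.433e-6 C.
By Gauss's law, ∮E·dA = E·4πr² = Q_enc/ε₀.
E = |Q_enc|/(4πε₀r²) = (2.433e-6)/(4π·8.85×10^-12·(0.21)²) = 4.96e5 N/C.

4.96×10^5 N/C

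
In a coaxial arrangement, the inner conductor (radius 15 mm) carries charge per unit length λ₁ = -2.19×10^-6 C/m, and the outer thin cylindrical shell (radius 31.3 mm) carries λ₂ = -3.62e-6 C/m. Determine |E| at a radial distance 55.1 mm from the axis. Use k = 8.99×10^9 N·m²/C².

By cylindrical symmetry E is radial; use a coaxial Gaussian cylinder of radius 55.1 mm and length L (r > 31.3 mm, enclosing both).
λ_enc = λ₁ + λ₂ = (-2.19e-6) + (-3.62×10^-6) = -5.81×10^-6 C/m.
Applying ∮E·dA = Q_enc/ε₀ with the end caps contributing no flux:
E = 2k|λ_enc|/r = 2(8.99×10^9)(5.81×10^-6)/(0.0551) = 1.90×10^6 N/C.

E ≈ 1.90×10^6 V/m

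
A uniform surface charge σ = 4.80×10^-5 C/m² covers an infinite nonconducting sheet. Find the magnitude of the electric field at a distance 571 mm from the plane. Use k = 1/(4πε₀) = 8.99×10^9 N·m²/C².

The symmetry is planar: E is normal to the sheet and the same magnitude on both sides. Take a pillbox straddling the sheet with end-cap area A.
Only the two end caps contribute flux: Φ = 2EA. With Q_enc = σA, Gauss's law gives E = |σ|/(2ε₀).
E = 2πk|σ| = 2π(8.99×10^9)(4.80×10^-5) = 2.71×10^6 N/C.

|E| = 2.71×10^6 V/m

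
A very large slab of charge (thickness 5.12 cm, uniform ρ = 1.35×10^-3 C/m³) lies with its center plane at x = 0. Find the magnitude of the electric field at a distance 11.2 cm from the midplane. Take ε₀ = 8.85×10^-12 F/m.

3.91e6 N/C

The point |x| = 11.2 cm lies outside the slab (half-thickness 0.0256 m). A symmetric pillbox spanning the full slab encloses Q_enc = ρ·d·A.
Flux = 2EA ⇒ E = |ρ|d/(2ε₀), independent of distance outside.
E = (1.35e-3)(0.0512)/(2·8.85×10^-12) = 3.91×10^6 N/C.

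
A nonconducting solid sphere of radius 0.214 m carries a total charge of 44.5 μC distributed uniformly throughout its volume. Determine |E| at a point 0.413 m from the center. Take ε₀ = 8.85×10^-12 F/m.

By spherical symmetry E is radial; choose a Gaussian sphere of radius r = 0.413 m (r > R, so the entire charge is enclosed).
Q_enc = 44.5 μC = 4.45×10^-5 C.
Since E is radial and uniform over the Gaussian sphere, Φ = E·4πr² = Q_enc/ε₀.
E = |Q_enc|/(4πε₀r²) = (4.45×10^-5)/(4π·8.85×10^-12·(0.413)²) = 2.35×10^6 N/C.

2.35e6 N/C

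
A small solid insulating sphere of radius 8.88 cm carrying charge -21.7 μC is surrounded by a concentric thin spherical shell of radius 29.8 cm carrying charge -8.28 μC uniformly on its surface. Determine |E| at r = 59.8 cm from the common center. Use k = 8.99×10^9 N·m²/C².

By spherical symmetry E is radial; choose a Gaussian sphere of radius r = 59.8 cm (r > 29.8 cm, enclosing both).
Q_enc = (-21.7 μC) + (-8.28 μC) = -2.998e-5 C.
Applying ∮E·dA = Q_enc/ε₀ with Φ = E(4πr²):
E = k|Q_enc|/r² = (8.99×10^9)(2.998e-5)/(0.598)² = 7.54×10^5 N/C.

E = 7.54e5 N/C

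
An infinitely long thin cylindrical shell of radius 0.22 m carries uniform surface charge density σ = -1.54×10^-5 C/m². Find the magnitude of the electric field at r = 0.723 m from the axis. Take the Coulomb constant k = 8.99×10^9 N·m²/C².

|E| ≈ 5.29×10^5 V/m

Choose a coaxial cylinder of radius r = 0.723 m (arbitrary length L) as the Gaussian surface (r > 0.22 m).
The whole shell is enclosed: λ_enc = σ·2πR = (-1.54e-5)·2π·(0.22) = -2.129×10^-5 C/m.
Applying ∮E·dA = Q_enc/ε₀ with the end caps contributing no flux:
E = 2k|λ_enc|/r = 2(8.99×10^9)(2.129×10^-5)/(0.723) = 5.29×10^5 N/C.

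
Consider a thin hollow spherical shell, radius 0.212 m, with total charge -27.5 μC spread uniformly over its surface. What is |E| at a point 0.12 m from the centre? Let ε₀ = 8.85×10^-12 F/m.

|E| = 0 V/m

By spherical symmetry E is radial; choose a Gaussian sphere of radius r = 0.12 m (inside the shell, r < 0.212 m).
No charge lies within this surface, so Q_enc = 0 and Gauss's law gives E·4πr² = 0 ⇒ E = 0.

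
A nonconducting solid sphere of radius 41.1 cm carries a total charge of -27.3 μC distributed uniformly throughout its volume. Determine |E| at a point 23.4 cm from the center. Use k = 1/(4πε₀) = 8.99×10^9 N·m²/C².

E ≈ 8.27e5 N/C

Use a concentric Gaussian sphere at r = 23.4 cm (r < R).
Only the charge within r is enclosed: Q_enc = Q·(r/R)³ = (-27.3 μC)·(23.4 cm/41.1 cm)³ = -5.038×10^-6 C.
Since E is radial and uniform over the Gaussian sphere, Φ = E·4πr² = Q_enc/ε₀.
E = k|Q_enc|/r² = (8.99×10^9)(5.038e-6)/(0.234)² = 8.27e5 N/C.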